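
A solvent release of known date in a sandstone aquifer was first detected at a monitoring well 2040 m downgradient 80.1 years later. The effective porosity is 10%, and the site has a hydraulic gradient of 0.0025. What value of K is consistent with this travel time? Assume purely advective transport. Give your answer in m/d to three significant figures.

t = 80.1 years = 29240 d
v = L / t = 2040 / 29240 = 0.06978 m/d
K = v · n / i = 0.06978 × 0.10 / 0.0025 = 2.79 m/d

2.79 m/d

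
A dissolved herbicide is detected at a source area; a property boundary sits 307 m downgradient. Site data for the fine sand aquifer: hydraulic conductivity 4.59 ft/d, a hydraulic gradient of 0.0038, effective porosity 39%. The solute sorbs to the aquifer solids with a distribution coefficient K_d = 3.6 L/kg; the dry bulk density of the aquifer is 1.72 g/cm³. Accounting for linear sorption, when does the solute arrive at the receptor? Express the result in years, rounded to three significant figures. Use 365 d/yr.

K = 4.59 ft/d × 0.3048 = 1.399 m/d
q = Ki = 1.399 × 0.0038 = 0.005316 m/d
v = Ki/n = 1.399·0.0038/0.39 = 0.01363 m/d
Retardation R = 1 + ρ_b·K_d/n = 1 + 1.72×3.6/0.39 = 16.88
Contaminant velocity v_c = v/R = 0.01363/16.88 = 8.077e-4 m/d
t = L/v_c = 307/8.077e-4 = 380100 d
   = 380100/365 = 1040 yr

1040 years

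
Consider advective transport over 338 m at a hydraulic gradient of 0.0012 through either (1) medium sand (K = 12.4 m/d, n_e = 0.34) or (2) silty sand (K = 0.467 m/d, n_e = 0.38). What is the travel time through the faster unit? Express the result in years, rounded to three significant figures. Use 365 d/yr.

21.2 years

Unit 1 (medium sand): v = 12.4×0.0012/0.34 = 0.04376 m/d, t = 338/0.04376 = 7723 d
Unit 2 (silty sand): v = 0.467×0.0012/0.38 = 0.001475 m/d, t = 338/0.001475 = 229200 d
Faster: 7723 d / 365 = 21.2 yr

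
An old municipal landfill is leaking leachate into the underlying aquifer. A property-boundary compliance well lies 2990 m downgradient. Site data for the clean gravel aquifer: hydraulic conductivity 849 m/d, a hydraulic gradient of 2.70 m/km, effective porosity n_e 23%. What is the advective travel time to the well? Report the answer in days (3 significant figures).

300 days

Darcy flux q = K·i = 849 × 0.0027 = 2.292 m/d
v_s = q/n_e = 2.292/0.23 = 9.967 m/d
t = L / v = 2990 / 9.967 = 300.0 d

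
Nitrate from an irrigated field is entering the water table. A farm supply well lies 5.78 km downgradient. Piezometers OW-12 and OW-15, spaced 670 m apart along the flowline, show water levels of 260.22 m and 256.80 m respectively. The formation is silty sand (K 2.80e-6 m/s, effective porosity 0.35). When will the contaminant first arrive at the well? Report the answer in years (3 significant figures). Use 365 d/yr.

4490 years

Hydraulic gradient i = (260.22 − 256.80) / 670 = 3.42 / 670 = 0.005104
K = 2.80e-6 m/s × 86400 s/d = 0.2419 m/d
Darcy flux q = K·i = 0.2419 × 0.005104 = 0.001235 m/d
Average linear velocity = 0.001235 / 0.35 = 0.003528 m/d
L = 5.78 km = 5780 m
t = L / v = 5780 / 0.003528 = 1.638e6 d
   = 1.638e6 / 365 = 4490 yr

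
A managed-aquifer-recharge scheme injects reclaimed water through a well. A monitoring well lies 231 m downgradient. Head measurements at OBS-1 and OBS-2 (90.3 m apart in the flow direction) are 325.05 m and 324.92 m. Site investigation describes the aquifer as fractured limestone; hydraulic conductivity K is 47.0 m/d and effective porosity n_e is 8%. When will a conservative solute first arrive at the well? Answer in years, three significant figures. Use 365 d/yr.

0.748 years

Hydraulic gradient i = (325.05 − 324.92) / 90.3 = 0.13 / 90.3 = 0.001440
q = Ki = 47.0 × 0.001440 = 0.06766 m/d
v_s = q/n_e = 0.06766/0.08 = 0.8458 m/d
t = L / v = 231 / 0.8458 = 273.1 d
   = 273.1 / 365 = 0.748 yr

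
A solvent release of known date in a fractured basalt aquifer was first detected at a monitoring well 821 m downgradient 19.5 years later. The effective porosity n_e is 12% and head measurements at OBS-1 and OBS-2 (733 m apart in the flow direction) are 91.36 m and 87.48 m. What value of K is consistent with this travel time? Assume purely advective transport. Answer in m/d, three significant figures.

2.61 m/d

Hydraulic gradient i = (91.36 − 87.48) / 733 = 3.88 / 733 = 0.005293
t = 19.5 years = 7118 d
v = L / t = 821 / 7118 = 0.1153 m/d
K = v · n / i = 0.1153 × 0.12 / 0.005293 = 2.61 m/d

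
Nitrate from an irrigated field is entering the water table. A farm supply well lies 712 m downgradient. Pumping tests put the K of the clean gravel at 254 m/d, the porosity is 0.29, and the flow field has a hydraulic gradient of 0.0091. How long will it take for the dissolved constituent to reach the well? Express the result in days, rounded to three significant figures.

89.3 days

Specific discharge q = 254 × 0.0091 = 2.311 m/d
Seepage velocity v = q / n = 2.311 / 0.29 = 7.970 m/d
t = L / v = 712 / 7.970 = 89.33 d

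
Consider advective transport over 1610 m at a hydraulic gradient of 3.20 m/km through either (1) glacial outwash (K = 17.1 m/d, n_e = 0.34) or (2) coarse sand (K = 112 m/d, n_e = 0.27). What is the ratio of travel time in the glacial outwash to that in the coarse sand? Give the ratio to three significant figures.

Unit 1 (glacial outwash): v = 17.1×0.0032/0.34 = 0.1609 m/d, t = 1610/0.1609 = 10000 d
Unit 2 (coarse sand): v = 112×0.0032/0.27 = 1.327 m/d, t = 1610/1.327 = 1213 d
t(glacial outwash) / t(coarse sand) = 10000/1213 = 8.25

8.25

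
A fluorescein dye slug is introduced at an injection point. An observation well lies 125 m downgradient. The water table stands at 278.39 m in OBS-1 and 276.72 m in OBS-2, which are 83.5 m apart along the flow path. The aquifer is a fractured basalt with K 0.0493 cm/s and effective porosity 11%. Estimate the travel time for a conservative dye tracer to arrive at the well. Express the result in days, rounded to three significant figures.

Hydraulic gradient i = (278.39 − 276.72) / 83.5 = 1.67 / 83.5 = 0.02000
K = 0.0493 cm/s × 864 = 42.60 m/d
Darcy flux q = K·i = 42.60 × 0.02000 = 0.8519 m/d
v = Ki/n = 42.60·0.02000/0.11 = 7.745 m/d
t = L / v = 125 / 7.745 = 16.14 d

16.1 days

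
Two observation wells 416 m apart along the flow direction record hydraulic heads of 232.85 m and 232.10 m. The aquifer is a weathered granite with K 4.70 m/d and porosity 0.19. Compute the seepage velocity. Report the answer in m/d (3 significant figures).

0.0446 m/d

Hydraulic gradient i = (232.85 − 232.10) / 416 = 0.75 / 416 = 0.001803
Specific discharge q = 4.70 × 0.001803 = 0.008474 m/d
v = Ki/n = 4.70·0.001803/0.19 = 0.04460 m/d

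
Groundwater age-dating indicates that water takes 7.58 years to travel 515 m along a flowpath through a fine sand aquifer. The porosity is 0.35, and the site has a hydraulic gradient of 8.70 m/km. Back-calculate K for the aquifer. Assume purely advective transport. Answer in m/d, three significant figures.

t = 7.58 years = 2767 d
v = L / t = 515 / 2767 = 0.1861 m/d
K = v · n / i = 0.1861 × 0.35 / 0.0087 = 7.49 m/d

7.49 m/d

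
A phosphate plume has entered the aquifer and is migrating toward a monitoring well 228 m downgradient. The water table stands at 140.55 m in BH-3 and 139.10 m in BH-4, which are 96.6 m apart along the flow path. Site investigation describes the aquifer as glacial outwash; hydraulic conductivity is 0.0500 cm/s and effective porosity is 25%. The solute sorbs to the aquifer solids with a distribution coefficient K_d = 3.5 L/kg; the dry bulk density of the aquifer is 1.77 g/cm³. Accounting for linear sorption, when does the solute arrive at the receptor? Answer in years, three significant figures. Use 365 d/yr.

6.21 years

Hydraulic gradient i = (140.55 − 139.10) / 96.6 = 1.45 / 96.6 = 0.01501
K = 0.0500 cm/s × 864 = 43.20 m/d
Darcy flux q = K·i = 43.20 × 0.01501 = 0.6484 m/d
Seepage velocity v = q / n = 0.6484 / 0.25 = 2.594 m/d
Retardation R = 1 + ρ_b·K_d/n = 1 + 1.77×3.5/0.25 = 25.78
Contaminant velocity v_c = v/R = 2.594/25.78 = 0.1006 m/d
t = L/v_c = 228/0.1006 = 2266 d
   = 2266/365 = 6.21 yr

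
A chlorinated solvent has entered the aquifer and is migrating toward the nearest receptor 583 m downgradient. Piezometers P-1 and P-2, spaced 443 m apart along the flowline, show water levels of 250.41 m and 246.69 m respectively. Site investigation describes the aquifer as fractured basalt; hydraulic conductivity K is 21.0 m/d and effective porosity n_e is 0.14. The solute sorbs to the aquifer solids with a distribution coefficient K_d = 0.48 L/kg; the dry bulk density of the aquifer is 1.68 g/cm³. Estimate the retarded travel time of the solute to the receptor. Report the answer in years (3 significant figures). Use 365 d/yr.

Hydraulic gradient i = (250.41 − 246.69) / 443 = 3.72 / 443 = 0.008397
q = Ki = 21.0 × 0.008397 = 0.1763 m/d
Seepage velocity v = q / n = 0.1763 / 0.14 = 1.260 m/d
Retardation R = 1 + ρ_b·K_d/n = 1 + 1.68×0.48/0.14 = 6.760
Contaminant velocity v_c = v/R = 1.260/6.760 = 0.1863 m/d
t = L/v_c = 583/0.1863 = 3129 d
   = 3129/365 = 8.57 yr

8.57 years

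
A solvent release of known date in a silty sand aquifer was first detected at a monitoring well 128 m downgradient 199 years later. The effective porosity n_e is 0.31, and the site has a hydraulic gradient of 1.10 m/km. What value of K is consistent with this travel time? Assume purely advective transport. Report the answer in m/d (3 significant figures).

t = 199 years = 72640 d
v = L / t = 128 / 72640 = 0.001762 m/d
K = v · n / i = 0.001762 × 0.31 / 0.0011 = 0.497 m/d

0.497 m/d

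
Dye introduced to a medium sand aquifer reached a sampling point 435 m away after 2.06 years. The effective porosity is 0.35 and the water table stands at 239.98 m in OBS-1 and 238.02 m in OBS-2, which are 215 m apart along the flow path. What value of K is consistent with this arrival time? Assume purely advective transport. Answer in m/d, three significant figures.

Hydraulic gradient i = (239.98 − 238.02) / 215 = 1.96 / 215 = 0.009116
t = 2.06 years = 751.9 d
v = L / t = 435 / 751.9 = 0.5785 m/d
K = v · n / i = 0.5785 × 0.35 / 0.009116 = 22.2 m/d

22.2 m/d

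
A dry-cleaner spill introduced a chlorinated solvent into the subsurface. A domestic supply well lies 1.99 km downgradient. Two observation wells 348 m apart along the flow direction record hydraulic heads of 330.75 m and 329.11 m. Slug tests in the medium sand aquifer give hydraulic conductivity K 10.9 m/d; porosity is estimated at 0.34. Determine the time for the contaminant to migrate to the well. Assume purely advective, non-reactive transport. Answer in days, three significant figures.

13200 days

Hydraulic gradient i = (330.75 − 329.11) / 348 = 1.64 / 348 = 0.004713
q = Ki = 10.9 × 0.004713 = 0.05137 m/d
Seepage velocity v = q / n = 0.05137 / 0.34 = 0.1511 m/d
L = 1.99 km = 1990 m
t = L / v = 1990 / 0.1511 = 13170 d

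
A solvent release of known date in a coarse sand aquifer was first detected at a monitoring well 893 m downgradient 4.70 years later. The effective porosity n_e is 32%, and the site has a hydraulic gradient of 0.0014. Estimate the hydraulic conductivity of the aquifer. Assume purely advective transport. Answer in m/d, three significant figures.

119 m/d

t = 4.70 years = 1716 d
v = L / t = 893 / 1716 = 0.5205 m/d
K = v · n / i = 0.5205 × 0.32 / 0.0014 = 119 m/d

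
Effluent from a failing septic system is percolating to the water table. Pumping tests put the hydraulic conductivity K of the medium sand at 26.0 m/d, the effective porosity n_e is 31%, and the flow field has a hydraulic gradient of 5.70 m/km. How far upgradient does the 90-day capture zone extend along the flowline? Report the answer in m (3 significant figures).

q = Ki = 26.0 × 0.0057 = 0.1482 m/d
v = Ki/n = 26.0·0.0057/0.31 = 0.4781 m/d
L = v × T = 0.4781 × 90 = 43.03 m

43.0 m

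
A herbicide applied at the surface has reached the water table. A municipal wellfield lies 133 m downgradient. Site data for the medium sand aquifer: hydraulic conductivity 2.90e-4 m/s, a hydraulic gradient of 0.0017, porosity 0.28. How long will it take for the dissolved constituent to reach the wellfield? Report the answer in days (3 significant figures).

874 days

K = 2.90e-4 m/s × 86400 s/d = 25.06 m/d
Darcy flux q = K·i = 25.06 × 0.0017 = 0.04260 m/d
Average linear velocity = 0.04260 / 0.28 = 0.1521 m/d
t = L / v = 133 / 0.1521 = 874.3 d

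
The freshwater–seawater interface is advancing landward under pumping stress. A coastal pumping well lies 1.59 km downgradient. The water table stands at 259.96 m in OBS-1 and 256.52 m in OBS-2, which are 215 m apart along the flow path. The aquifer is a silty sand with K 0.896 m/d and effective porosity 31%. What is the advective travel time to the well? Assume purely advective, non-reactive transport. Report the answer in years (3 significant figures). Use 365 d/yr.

Hydraulic gradient i = (259.96 − 256.52) / 215 = 3.44 / 215 = 0.01600
q = Ki = 0.896 × 0.01600 = 0.01434 m/d
Seepage velocity v = q / n = 0.01434 / 0.31 = 0.04625 m/d
L = 1.59 km = 1590 m
t = L / v = 1590 / 0.04625 = 34380 d
   = 34380 / 365 = 94.2 yr

94.2 years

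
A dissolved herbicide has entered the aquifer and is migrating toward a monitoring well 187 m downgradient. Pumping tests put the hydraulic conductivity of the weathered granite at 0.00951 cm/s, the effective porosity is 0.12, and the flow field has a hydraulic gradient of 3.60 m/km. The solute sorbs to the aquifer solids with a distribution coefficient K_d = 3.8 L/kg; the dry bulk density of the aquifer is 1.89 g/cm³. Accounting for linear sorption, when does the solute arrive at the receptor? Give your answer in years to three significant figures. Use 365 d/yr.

126 years

K = 0.00951 cm/s × 864 = 8.217 m/d
Specific discharge q = 8.217 × 0.0036 = 0.02958 m/d
v_s = q/n_e = 0.02958/0.12 = 0.2465 m/d
Retardation R = 1 + ρ_b·K_d/n = 1 + 1.89×3.8/0.12 = 60.85
Contaminant velocity v_c = v/R = 0.2465/60.85 = 0.004051 m/d
t = L/v_c = 187/0.004051 = 46160 d
   = 46160/365 = 126 yr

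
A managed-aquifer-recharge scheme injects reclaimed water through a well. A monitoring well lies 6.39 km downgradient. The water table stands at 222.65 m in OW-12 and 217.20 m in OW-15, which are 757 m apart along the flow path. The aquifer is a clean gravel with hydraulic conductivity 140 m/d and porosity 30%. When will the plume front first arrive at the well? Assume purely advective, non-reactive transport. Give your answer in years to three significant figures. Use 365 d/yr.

5.21 years

Hydraulic gradient i = (222.65 − 217.20) / 757 = 5.45 / 757 = 0.007199
Specific discharge q = 140 × 0.007199 = 1.008 m/d
Average linear velocity = 1.008 / 0.30 = 3.360 m/d
L = 6.39 km = 6390 m
t = L / v = 6390 / 3.360 = 1902 d
   = 1902 / 365 = 5.21 yr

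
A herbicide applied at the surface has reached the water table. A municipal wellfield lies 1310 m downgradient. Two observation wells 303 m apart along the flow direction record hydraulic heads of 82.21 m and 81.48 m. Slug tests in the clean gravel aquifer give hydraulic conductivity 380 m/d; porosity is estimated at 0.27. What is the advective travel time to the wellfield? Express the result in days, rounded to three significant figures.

386 days

Hydraulic gradient i = (82.21 − 81.48) / 303 = 0.73 / 303 = 0.002409
Specific discharge q = 380 × 0.002409 = 0.9155 m/d
Average linear velocity = 0.9155 / 0.27 = 3.391 m/d
t = L / v = 1310 / 3.391 = 386.3 d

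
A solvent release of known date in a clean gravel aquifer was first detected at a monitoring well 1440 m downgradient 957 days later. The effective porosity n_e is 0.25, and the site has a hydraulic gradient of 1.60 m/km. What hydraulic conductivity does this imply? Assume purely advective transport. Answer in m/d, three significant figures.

235 m/d

v = L / t = 1440 / 957 = 1.505 m/d
K = v · n / i = 1.505 × 0.25 / 0.0016 = 235 m/d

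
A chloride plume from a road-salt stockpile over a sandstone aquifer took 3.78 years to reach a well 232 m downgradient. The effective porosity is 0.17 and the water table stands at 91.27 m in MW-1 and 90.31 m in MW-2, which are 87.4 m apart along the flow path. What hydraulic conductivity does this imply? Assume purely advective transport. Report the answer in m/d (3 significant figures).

Hydraulic gradient i = (91.27 − 90.31) / 87.4 = 0.96 / 87.4 = 0.01098
t = 3.78 years = 1380 d
v = L / t = 232 / 1380 = 0.1682 m/d
K = v · n / i = 0.1682 × 0.17 / 0.01098 = 2.60 m/d

2.60 m/d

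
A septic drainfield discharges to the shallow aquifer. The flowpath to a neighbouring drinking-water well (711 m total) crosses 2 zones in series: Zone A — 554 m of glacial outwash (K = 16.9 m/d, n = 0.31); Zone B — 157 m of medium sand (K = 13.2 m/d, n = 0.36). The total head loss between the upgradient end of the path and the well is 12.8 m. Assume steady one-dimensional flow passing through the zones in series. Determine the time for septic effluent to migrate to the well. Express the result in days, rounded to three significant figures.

Steady 1-D flow in series ⇒ the Darcy flux q is identical in every zone and the zone head losses add (resistances L/K in series).
Σ(L/K) = 554/16.9 + 157/13.2 = 32.78 + 11.89 = 44.68 d
q = ΔH / Σ(L/K) = 12.8 / 44.68 = 0.2865 m/d (same in every zone)
Zone A: v = q/n = 0.2865/0.31 = 0.9242 m/d → t_A = 554/0.9242 = 599.4 d
Zone B: v = q/n = 0.2865/0.36 = 0.7959 m/d → t_B = 157/0.7959 = 197.3 d
Total t = 599.4 + 197.3 = 796.7 d

797 days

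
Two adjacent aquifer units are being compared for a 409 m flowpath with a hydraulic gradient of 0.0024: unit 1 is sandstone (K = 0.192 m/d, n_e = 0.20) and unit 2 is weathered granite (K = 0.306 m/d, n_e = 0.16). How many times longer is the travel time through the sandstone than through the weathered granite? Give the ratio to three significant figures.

1.99

Unit 1 (sandstone): v = 0.192×0.0024/0.20 = 0.002304 m/d, t = 409/0.002304 = 177500 d
Unit 2 (weathered granite): v = 0.306×0.0024/0.16 = 0.004590 m/d, t = 409/0.004590 = 89110 d
t(sandstone) / t(weathered granite) = 177500/89110 = 1.99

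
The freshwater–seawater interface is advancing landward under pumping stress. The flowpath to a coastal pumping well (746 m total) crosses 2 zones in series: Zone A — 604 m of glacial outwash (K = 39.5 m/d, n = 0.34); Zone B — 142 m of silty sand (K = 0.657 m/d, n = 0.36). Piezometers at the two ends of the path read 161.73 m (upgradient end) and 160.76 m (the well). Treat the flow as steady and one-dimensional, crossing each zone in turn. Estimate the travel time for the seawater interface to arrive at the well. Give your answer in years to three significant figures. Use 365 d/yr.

Total head drop ΔH = 161.73 − 160.76 = 0.97 m
Steady 1-D flow in series ⇒ the Darcy flux q is identical in every zone and the zone head losses add (resistances L/K in series).
Σ(L/K) = 604/39.5 + 142/0.657 = 15.29 + 216.1 = 231.4 d
q = ΔH / Σ(L/K) = 0.97 / 231.4 = 0.004191 m/d (same in every zone)
Zone A: v = q/n = 0.004191/0.34 = 0.01233 m/d → t_A = 604/0.01233 = 49000 d
Zone B: v = q/n = 0.004191/0.36 = 0.01164 m/d → t_B = 142/0.01164 = 12200 d
Total t = 49000 + 12200 = 61190 d
   = 61190 / 365 = 168 yr

168 years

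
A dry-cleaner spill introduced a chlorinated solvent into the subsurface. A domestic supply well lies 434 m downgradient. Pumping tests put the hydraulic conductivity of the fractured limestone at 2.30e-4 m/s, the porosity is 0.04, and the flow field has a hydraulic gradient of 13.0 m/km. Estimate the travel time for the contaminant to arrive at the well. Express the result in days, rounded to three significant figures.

67.2 days

K = 2.30e-4 m/s × 86400 s/d = 19.87 m/d
Darcy flux q = K·i = 19.87 × 0.013 = 0.2583 m/d
Average linear velocity = 0.2583 / 0.04 = 6.458 m/d
t = L / v = 434 / 6.458 = 67.20 d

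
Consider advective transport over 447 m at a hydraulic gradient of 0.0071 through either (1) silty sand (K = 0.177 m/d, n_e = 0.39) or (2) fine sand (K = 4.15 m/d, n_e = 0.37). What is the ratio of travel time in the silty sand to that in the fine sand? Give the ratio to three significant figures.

Unit 1 (silty sand): v = 0.177×0.0071/0.39 = 0.003222 m/d, t = 447/0.003222 = 138700 d
Unit 2 (fine sand): v = 4.15×0.0071/0.37 = 0.07964 m/d, t = 447/0.07964 = 5613 d
t(silty sand) / t(fine sand) = 138700/5613 = 24.7

24.7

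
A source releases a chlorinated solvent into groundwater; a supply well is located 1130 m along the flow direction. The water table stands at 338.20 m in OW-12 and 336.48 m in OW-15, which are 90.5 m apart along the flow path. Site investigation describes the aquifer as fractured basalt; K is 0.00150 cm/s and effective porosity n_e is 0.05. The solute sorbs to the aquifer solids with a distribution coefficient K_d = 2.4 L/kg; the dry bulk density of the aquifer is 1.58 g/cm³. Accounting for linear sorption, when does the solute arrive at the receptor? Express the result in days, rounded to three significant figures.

Hydraulic gradient i = (338.20 − 336.48) / 90.5 = 1.72 / 90.5 = 0.01901
K = 0.00150 cm/s × 864 = 1.296 m/d
q = Ki = 1.296 × 0.01901 = 0.02463 m/d
v_s = q/n_e = 0.02463/0.05 = 0.4926 m/d
Retardation R = 1 + ρ_b·K_d/n = 1 + 1.58×2.4/0.05 = 76.84
Contaminant velocity v_c = v/R = 0.4926/76.84 = 0.006411 m/d
t = L/v_c = 1130/0.006411 = 176300 d

176000 days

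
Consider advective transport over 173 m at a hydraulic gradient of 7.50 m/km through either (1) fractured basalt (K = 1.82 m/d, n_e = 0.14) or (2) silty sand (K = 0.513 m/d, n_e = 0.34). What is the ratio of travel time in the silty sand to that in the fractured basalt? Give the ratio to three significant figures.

Unit 1 (fractured basalt): v = 1.82×0.0075/0.14 = 0.09750 m/d, t = 173/0.09750 = 1774 d
Unit 2 (silty sand): v = 0.513×0.0075/0.34 = 0.01132 m/d, t = 173/0.01132 = 15290 d
t(silty sand) / t(fractured basalt) = 15290/1774 = 8.62

8.62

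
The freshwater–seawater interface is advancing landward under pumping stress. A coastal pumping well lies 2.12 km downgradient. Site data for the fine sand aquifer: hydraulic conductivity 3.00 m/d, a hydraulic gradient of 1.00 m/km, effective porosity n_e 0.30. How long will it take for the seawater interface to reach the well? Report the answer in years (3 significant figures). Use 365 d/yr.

q = Ki = 3.00 × 0.0010 = 0.003000 m/d
v = Ki/n = 3.00·0.0010/0.30 = 0.01000 m/d
L = 2.12 km = 2120 m
t = L / v = 2120 / 0.01000 = 212000 d
   = 212000 / 365 = 581 yr

581 years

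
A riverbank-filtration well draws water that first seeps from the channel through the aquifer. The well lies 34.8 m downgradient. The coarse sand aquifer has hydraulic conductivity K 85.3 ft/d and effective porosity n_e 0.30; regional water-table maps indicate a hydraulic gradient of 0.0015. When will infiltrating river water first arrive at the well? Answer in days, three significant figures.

K = 85.3 ft/d × 0.3048 = 26.00 m/d
q = Ki = 26.00 × 0.0015 = 0.03900 m/d
Seepage velocity v = q / n = 0.03900 / 0.30 = 0.1300 m/d
t = L / v = 34.8 / 0.1300 = 267.7 d

268 days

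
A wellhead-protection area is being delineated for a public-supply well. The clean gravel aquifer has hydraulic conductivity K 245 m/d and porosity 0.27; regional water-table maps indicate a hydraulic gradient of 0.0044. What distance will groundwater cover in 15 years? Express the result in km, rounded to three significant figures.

21.9 km

Specific discharge q = 245 × 0.0044 = 1.078 m/d
Average linear velocity = 1.078 / 0.27 = 3.993 m/d
T = 15 yr × 365 = 5475 d
L = v × T = 3.993 × 5475 = 21860 m
   = 21.9 km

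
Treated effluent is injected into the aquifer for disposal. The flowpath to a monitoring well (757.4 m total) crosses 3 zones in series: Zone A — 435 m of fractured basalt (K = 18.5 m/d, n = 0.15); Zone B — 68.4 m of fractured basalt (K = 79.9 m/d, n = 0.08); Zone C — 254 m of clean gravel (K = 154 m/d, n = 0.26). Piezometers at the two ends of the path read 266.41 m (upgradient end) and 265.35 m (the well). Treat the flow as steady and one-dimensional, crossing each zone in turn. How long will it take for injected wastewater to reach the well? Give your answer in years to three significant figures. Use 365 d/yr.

Total head drop ΔH = 266.41 − 265.35 = 1.06 m
Continuity: the same q passes through each zone, so ΔH = q·Σ(L_j/K_j) — the zones act as resistances in series.
Σ(L/K) = 435/18.5 + 68.4/79.9 + 254/154 = 23.51 + 0.8561 + 1.649 = 26.02 d
q = ΔH / Σ(L/K) = 1.06 / 26.02 = 0.04074 m/d (same in every zone)
Zone A: v = q/n = 0.04074/0.15 = 0.2716 m/d → t_A = 435/0.2716 = 1602 d
Zone B: v = q/n = 0.04074/0.08 = 0.5092 m/d → t_B = 68.4/0.5092 = 134.3 d
Zone C: v = q/n = 0.04074/0.26 = 0.1567 m/d → t_C = 254/0.1567 = 1621 d
Total t = 1602 + 134.3 + 1621 = 3357 d
   = 3357 / 365 = 9.20 yr

9.20 years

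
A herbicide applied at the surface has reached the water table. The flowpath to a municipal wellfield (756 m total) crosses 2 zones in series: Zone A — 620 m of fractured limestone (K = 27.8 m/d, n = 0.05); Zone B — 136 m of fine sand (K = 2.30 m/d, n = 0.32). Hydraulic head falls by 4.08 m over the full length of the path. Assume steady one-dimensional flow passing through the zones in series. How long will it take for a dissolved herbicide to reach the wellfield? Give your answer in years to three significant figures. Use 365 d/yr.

4.07 years

Steady 1-D flow in series ⇒ the Darcy flux q is identical in every zone and the zone head losses add (resistances L/K in series).
Σ(L/K) = 620/27.8 + 136/2.30 = 22.30 + 59.13 = 81.43 d
q = ΔH / Σ(L/K) = 4.08 / 81.43 = 0.05010 m/d (same in every zone)
Zone A: v = q/n = 0.05010/0.05 = 1.002 m/d → t_A = 620/1.002 = 618.7 d
Zone B: v = q/n = 0.05010/0.32 = 0.1566 m/d → t_B = 136/0.1566 = 868.6 d
Total t = 618.7 + 868.6 = 1487 d
   = 1487 / 365 = 4.07 yr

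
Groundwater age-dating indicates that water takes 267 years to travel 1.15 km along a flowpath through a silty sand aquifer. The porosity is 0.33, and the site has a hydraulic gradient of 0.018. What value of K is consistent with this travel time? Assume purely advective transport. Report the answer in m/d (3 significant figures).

0.216 m/d

t = 267 years = 97460 d
L = 1.15 km = 1150 m
v = L / t = 1150 / 97460 = 0.01180 m/d
K = v · n / i = 0.01180 × 0.33 / 0.018 = 0.216 m/d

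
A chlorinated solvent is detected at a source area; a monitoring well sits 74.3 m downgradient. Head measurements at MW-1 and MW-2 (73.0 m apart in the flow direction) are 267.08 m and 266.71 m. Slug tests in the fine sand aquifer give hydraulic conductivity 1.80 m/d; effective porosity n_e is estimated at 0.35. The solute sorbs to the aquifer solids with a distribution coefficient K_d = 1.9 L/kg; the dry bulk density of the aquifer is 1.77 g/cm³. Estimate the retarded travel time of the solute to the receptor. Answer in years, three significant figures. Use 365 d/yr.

Hydraulic gradient i = (267.08 − 266.71) / 73.0 = 0.37 / 73.0 = 0.005068
q = Ki = 1.80 × 0.005068 = 0.009123 m/d
v_s = q/n_e = 0.009123/0.35 = 0.02607 m/d
Retardation R = 1 + ρ_b·K_d/n = 1 + 1.77×1.9/0.35 = 10.61
Contaminant velocity v_c = v/R = 0.02607/10.61 = 0.002457 m/d
t = L/v_c = 74.3/0.002457 = 30240 d
   = 30240/365 = 82.8 yr

82.8 years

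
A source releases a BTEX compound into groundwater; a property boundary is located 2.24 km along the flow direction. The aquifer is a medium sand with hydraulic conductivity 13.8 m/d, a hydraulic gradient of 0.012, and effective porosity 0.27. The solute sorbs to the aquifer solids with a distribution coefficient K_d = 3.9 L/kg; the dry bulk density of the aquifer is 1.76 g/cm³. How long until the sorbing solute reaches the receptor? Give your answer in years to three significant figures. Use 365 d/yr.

q = Ki = 13.8 × 0.012 = 0.1656 m/d
Seepage velocity v = q / n = 0.1656 / 0.27 = 0.6133 m/d
Retardation R = 1 + ρ_b·K_d/n = 1 + 1.76×3.9/0.27 = 26.42
Contaminant velocity v_c = v/R = 0.6133/26.42 = 0.02321 m/d
L = 2.24 km = 2240 m
t = L/v_c = 2240/0.02321 = 96500 d
   = 96500/365 = 264 yr

264 years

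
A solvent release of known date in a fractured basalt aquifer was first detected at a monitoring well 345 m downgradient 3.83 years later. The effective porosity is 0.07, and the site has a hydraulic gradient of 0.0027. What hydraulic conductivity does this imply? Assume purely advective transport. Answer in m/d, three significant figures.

6.40 m/d

t = 3.83 years = 1398 d
v = L / t = 345 / 1398 = 0.2468 m/d
K = v · n / i = 0.2468 × 0.07 / 0.0027 = 6.40 m/d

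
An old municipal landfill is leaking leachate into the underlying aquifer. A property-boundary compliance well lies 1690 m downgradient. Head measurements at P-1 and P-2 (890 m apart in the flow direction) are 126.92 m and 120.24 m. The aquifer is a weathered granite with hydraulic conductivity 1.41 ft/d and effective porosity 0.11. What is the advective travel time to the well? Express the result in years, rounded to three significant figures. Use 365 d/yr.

Hydraulic gradient i = (126.92 − 120.24) / 890 = 6.68 / 890 = 0.007506
K = 1.41 ft/d × 0.3048 = 0.4298 m/d
q = Ki = 0.4298 × 0.007506 = 0.003226 m/d
Seepage velocity v = q / n = 0.003226 / 0.11 = 0.02932 m/d
t = L / v = 1690 / 0.02932 = 57630 d
   = 57630 / 365 = 158 yr

158 years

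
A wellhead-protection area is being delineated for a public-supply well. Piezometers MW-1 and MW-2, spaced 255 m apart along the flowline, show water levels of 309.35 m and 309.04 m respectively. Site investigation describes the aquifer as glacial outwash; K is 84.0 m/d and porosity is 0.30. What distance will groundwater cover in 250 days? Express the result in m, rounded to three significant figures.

Hydraulic gradient i = (309.35 − 309.04) / 255 = 0.31 / 255 = 0.001216
Darcy flux q = K·i = 84.0 × 0.001216 = 0.1021 m/d
Average linear velocity = 0.1021 / 0.30 = 0.3404 m/d
L = v × T = 0.3404 × 250 = 85.10 m

85.1 m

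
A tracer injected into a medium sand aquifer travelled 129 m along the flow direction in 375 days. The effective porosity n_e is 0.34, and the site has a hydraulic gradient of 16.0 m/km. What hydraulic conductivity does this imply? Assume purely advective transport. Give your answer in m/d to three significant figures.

v = L / t = 129 / 375 = 0.3440 m/d
K = v · n / i = 0.3440 × 0.34 / 0.016 = 7.31 m/d

7.31 m/d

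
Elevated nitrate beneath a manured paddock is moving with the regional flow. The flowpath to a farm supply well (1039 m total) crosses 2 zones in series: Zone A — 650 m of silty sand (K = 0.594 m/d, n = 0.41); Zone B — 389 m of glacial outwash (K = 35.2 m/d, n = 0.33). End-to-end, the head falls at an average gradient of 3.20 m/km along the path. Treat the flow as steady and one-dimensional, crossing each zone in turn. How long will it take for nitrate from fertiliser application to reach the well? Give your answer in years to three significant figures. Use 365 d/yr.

Continuity: the same q passes through each zone, so ΔH = q·Σ(L_j/K_j) — the zones act as resistances in series.
Σ(L/K) = 650/0.594 + 389/35.2 = 1094 + 11.05 = 1105 d
K_eq = L_total / Σ(L/K) = 1039 / 1105 = 0.9400 m/d
q = K_eq · i = 0.9400 × 0.0032 = 0.003008 m/d (same in every zone)
Zone A: v = q/n = 0.003008/0.41 = 0.007337 m/d → t_A = 650/0.007337 = 88600 d
Zone B: v = q/n = 0.003008/0.33 = 0.009115 m/d → t_B = 389/0.009115 = 42680 d
Total t = 88600 + 42680 = 131300 d
   = 131300 / 365 = 360 yr

360 years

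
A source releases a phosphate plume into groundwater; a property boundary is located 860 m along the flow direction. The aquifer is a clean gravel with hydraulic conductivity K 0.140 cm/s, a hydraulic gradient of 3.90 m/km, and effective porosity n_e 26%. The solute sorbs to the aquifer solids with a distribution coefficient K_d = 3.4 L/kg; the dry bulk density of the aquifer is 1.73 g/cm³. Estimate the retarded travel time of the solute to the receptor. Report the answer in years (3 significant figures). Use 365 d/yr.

30.7 years

K = 0.140 cm/s × 864 = 121.0 m/d
q = Ki = 121.0 × 0.0039 = 0.4717 m/d
Seepage velocity v = q / n = 0.4717 / 0.26 = 1.814 m/d
Retardation R = 1 + ρ_b·K_d/n = 1 + 1.73×3.4/0.26 = 23.62
Contaminant velocity v_c = v/R = 1.814/23.62 = 0.07681 m/d
t = L/v_c = 860/0.07681 = 11200 d
   = 11200/365 = 30.7 yr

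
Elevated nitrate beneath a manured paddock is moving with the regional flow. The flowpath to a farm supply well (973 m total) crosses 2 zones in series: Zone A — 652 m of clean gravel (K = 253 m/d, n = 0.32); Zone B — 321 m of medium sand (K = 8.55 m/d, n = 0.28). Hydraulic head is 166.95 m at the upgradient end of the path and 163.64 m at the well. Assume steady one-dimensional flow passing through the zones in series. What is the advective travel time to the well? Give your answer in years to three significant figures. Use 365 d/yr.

9.91 years

Total head drop ΔH = 166.95 − 163.64 = 3.31 m
Steady 1-D flow in series ⇒ the Darcy flux q is identical in every zone and the zone head losses add (resistances L/K in series).
Σ(L/K) = 652/253 + 321/8.55 = 2.577 + 37.54 = 40.12 d
q = ΔH / Σ(L/K) = 3.31 / 40.12 = 0.08250 m/d (same in every zone)
Zone A: v = q/n = 0.08250/0.32 = 0.2578 m/d → t_A = 652/0.2578 = 2529 d
Zone B: v = q/n = 0.08250/0.28 = 0.2946 m/d → t_B = 321/0.2946 = 1089 d
Total t = 2529 + 1089 = 3618 d
   = 3618 / 365 = 9.91 yr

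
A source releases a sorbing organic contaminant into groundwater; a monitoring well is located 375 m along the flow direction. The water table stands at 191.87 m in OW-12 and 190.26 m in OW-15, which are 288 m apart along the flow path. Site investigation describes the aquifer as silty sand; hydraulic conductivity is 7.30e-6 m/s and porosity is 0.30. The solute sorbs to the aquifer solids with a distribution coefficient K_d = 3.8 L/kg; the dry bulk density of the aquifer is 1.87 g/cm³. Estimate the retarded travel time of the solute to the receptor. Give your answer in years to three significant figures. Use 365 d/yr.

2160 years

Hydraulic gradient i = (191.87 − 190.26) / 288 = 1.61 / 288 = 0.005590
K = 7.30e-6 m/s × 86400 s/d = 0.6307 m/d
Specific discharge q = 0.6307 × 0.005590 = 0.003526 m/d
v = Ki/n = 0.6307·0.005590/0.30 = 0.01175 m/d
Retardation R = 1 + ρ_b·K_d/n = 1 + 1.87×3.8/0.30 = 24.69
Contaminant velocity v_c = v/R = 0.01175/24.69 = 4.761e-4 m/d
t = L/v_c = 375/4.761e-4 = 787700 d
   = 787700/365 = 2160 yr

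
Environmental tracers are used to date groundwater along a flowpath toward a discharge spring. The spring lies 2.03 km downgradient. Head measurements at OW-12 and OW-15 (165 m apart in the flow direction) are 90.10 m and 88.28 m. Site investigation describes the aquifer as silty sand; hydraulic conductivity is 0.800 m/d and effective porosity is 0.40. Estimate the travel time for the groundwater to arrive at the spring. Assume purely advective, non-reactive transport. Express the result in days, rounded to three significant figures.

Hydraulic gradient i = (90.10 − 88.28) / 165 = 1.82 / 165 = 0.01103
q = Ki = 0.800 × 0.01103 = 0.008824 m/d
v = Ki/n = 0.800·0.01103/0.40 = 0.02206 m/d
L = 2.03 km = 2030 m
t = L / v = 2030 / 0.02206 = 92020 d

92000 days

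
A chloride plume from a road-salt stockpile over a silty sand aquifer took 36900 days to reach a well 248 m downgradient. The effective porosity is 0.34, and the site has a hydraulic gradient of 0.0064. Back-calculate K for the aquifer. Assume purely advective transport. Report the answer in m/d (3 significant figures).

v = L / t = 248 / 36900 = 0.006721 m/d
K = v · n / i = 0.006721 × 0.34 / 0.0064 = 0.357 m/d

0.357 m/d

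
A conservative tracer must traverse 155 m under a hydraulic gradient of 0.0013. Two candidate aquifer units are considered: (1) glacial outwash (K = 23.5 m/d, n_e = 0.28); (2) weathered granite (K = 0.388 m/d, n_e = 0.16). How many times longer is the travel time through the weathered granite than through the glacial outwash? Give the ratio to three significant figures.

34.6

Unit 1 (glacial outwash): v = 23.5×0.0013/0.28 = 0.1091 m/d, t = 155/0.1091 = 1421 d
Unit 2 (weathered granite): v = 0.388×0.0013/0.16 = 0.003153 m/d, t = 155/0.003153 = 49170 d
t(weathered granite) / t(glacial outwash) = 49170/1421 = 34.6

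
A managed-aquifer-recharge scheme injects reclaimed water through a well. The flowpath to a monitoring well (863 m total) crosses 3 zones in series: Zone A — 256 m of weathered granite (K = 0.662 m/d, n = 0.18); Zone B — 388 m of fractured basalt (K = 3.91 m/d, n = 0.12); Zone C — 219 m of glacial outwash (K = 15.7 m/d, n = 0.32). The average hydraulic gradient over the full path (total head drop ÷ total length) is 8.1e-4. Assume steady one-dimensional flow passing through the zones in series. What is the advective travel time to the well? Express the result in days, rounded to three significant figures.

Continuity: the same q passes through each zone, so ΔH = q·Σ(L_j/K_j) — the zones act as resistances in series.
Σ(L/K) = 256/0.662 + 388/3.91 + 219/15.7 = 386.7 + 99.23 + 13.95 = 499.9 d
K_eq = L_total / Σ(L/K) = 863 / 499.9 = 1.726 m/d
q = K_eq · i = 1.726 × 8.1e-4 = 0.001398 m/d (same in every zone)
Zone A: v = q/n = 0.001398/0.18 = 0.007769 m/d → t_A = 256/0.007769 = 32950 d
Zone B: v = q/n = 0.001398/0.12 = 0.01165 m/d → t_B = 388/0.01165 = 33300 d
Zone C: v = q/n = 0.001398/0.32 = 0.004370 m/d → t_C = 219/0.004370 = 50120 d
Total t = 32950 + 33300 + 50120 = 116400 d

116000 days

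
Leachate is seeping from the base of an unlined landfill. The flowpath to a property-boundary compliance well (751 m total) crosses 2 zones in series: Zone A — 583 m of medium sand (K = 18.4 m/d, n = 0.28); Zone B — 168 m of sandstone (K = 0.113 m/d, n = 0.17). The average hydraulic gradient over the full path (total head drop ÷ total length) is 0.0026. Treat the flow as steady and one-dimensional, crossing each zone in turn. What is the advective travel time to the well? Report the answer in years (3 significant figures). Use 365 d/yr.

For zones in series the flux q is common to all zones; the equivalent conductivity is the harmonic (thickness-weighted) mean, K_eq = L_total / Σ(L_j/K_j).
Σ(L/K) = 583/18.4 + 168/0.113 = 31.68 + 1487 = 1518 d
K_eq = L_total / Σ(L/K) = 751 / 1518 = 0.4946 m/d
q = K_eq · i = 0.4946 × 0.0026 = 0.001286 m/d (same in every zone)
Zone A: v = q/n = 0.001286/0.28 = 0.004593 m/d → t_A = 583/0.004593 = 126900 d
Zone B: v = q/n = 0.001286/0.17 = 0.007564 m/d → t_B = 168/0.007564 = 22210 d
Total t = 126900 + 22210 = 149200 d
   = 149200 / 365 = 409 yr

409 years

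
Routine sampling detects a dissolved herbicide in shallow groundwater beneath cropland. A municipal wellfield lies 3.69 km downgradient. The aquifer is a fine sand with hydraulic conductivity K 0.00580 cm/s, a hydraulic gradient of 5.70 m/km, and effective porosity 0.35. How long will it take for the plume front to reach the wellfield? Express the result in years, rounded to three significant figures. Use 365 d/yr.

K = 0.00580 cm/s × 864 = 5.011 m/d
q = Ki = 5.011 × 0.0057 = 0.02856 m/d
v_s = q/n_e = 0.02856/0.35 = 0.08161 m/d
L = 3.69 km = 3690 m
t = L / v = 3690 / 0.08161 = 45210 d
   = 45210 / 365 = 124 yr

124 years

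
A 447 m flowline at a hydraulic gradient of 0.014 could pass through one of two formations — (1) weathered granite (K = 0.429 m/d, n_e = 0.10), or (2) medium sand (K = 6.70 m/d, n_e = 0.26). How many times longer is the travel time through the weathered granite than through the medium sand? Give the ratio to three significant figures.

Unit 1 (weathered granite): v = 0.429×0.014/0.10 = 0.06006 m/d, t = 447/0.06006 = 7443 d
Unit 2 (medium sand): v = 6.70×0.014/0.26 = 0.3608 m/d, t = 447/0.3608 = 1239 d
t(weathered granite) / t(medium sand) = 7443/1239 = 6.01

6.01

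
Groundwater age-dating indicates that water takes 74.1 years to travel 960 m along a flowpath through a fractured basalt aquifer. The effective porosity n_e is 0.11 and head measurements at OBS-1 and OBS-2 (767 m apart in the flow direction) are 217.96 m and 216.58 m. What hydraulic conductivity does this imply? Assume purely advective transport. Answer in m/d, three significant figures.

2.17 m/d

Hydraulic gradient i = (217.96 − 216.58) / 767 = 1.38 / 767 = 0.001799
t = 74.1 years = 27050 d
v = L / t = 960 / 27050 = 0.03549 m/d
K = v · n / i = 0.03549 × 0.11 / 0.001799 = 2.17 m/d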